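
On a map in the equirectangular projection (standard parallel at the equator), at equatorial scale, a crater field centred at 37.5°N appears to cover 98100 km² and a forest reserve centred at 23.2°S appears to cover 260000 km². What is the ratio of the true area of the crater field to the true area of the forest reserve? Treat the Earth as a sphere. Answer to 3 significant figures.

0.326

Plate carrée has h = 1 and k = sec φ, giving areal scale sec φ; true area = (apparent area) · cos φ.
True area of crater field: 98100 × cos(37.5°) = 98100 × 0.7934 = 77830 km².
True area of forest reserve: 260000 × cos(23.2°) = 260000 × 0.9191 = 239000 km².
Ratio = 77830 / 239000 ≈ 0.326.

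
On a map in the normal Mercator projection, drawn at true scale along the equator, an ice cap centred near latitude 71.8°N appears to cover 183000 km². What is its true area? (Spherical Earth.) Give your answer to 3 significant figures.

17900 km²

Mercator is conformal, so the point scale is isotropic: h = k = sec φ = 1/cos φ.
Areal scale = k² = sec²φ = 1/cos²(71.8°) = 1/0.3123² = 10.25.
True area = apparent / (areal scale) = 183000 / 10.25 ≈ 17900 km².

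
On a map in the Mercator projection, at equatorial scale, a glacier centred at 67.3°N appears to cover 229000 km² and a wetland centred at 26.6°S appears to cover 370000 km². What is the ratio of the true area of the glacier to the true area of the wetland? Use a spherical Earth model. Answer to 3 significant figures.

On Mercator the areal scale is sec²φ, so true area = apparent × cos²φ.
True area of glacier: 229000 × cos²(67.3°) = 229000 × 0.1489 = 34100 km².
True area of wetland: 370000 × cos²(26.6°) = 370000 × 0.7995 = 295800 km².
Ratio = 34100 / 295800 ≈ 0.115.

0.115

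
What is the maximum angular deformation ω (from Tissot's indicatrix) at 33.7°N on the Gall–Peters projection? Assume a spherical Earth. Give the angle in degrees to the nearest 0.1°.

Gall–Peters is a cylindrical equal-area projection with standard parallels at ±45°. A cylindrical equal-area projection with standard parallel φ₀ has meridian scale h = cos φ / cos φ₀ and parallel scale k = cos φ₀ / cos φ (so areas are preserved, h·k = 1).
At 33.7°: h = 1.177, k = 0.8499; principal scales a = 1.177, b = 0.8499.
sin(ω/2) = (a − b)/(a + b) = 0.3266/2.026 = 0.1612, so ω = 2 arcsin(0.1612) ≈ 18.6°.

18.6°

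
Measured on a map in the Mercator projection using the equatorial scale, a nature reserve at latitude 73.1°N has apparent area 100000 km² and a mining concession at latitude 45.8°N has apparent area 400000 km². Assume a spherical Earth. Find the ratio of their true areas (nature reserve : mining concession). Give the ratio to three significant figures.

0.0435

On Mercator the areal scale is sec²φ, so true area = apparent × cos²φ.
True area of nature reserve: 100000 × cos²(73.1°) = 100000 × 0.08451 = 8451 km².
True area of mining concession: 400000 × cos²(45.8°) = 400000 × 0.4860 = 194400 km².
Ratio = 8451 / 194400 ≈ 0.0435.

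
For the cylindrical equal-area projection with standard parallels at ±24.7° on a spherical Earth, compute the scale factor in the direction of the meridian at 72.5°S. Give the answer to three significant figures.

A cylindrical equal-area projection with standard parallel φ₀ has meridian scale h = cos φ / cos φ₀ and parallel scale k = cos φ₀ / cos φ (so areas are preserved, h·k = 1).
h = cos 72.5° / cos 24.7° = 0.3007/0.9085 = 0.3310.

0.331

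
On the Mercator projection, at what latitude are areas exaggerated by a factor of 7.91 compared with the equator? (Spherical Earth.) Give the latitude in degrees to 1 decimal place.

69.2°

Mercator areal scale is sec²φ.
sec²φ = 7.91  ⇒  cos²φ = 0.1264  ⇒  cos φ = 0.3556.
φ = arccos(0.3556) ≈ 69.2°.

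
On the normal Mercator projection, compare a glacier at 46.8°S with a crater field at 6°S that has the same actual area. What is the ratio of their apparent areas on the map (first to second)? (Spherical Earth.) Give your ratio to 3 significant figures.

On Mercator, area is exaggerated by sec²φ = 1/cos²φ.
At 46.8°: sec²(46.8°) = 1/0.6845² = 2.134.
At 6°: sec²(6°) = 1/0.9945² = 1.011.
Ratio = 2.134/1.011 = cos²(6°)/cos²(46.8°) ≈ 2.11.

2.11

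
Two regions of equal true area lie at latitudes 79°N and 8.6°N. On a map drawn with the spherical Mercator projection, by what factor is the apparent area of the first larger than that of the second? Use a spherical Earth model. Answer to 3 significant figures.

26.9

Mercator areal scale is sec²φ.
At 79°: sec²(79°) = 1/0.1908² = 27.47.
At 8.6°: sec²(8.6°) = 1/0.9888² = 1.023.
Ratio = 27.47/1.023 = cos²(8.6°)/cos²(79°) ≈ 26.9.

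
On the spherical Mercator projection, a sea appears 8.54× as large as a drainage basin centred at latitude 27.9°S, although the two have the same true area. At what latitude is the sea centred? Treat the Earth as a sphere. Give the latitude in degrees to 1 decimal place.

72.4°

For equal true areas on Mercator, apparent areas scale as sec²φ, so the ratio is cos²φ₂ / cos²φ₁.
cos²φ₂ / cos²φ₁ = 8.54  ⇒  cos φ₁ = cos 27.9° / √8.54 = 0.8838/2.922 = 0.3024.
φ₁ = arccos(0.3024) ≈ 72.4°.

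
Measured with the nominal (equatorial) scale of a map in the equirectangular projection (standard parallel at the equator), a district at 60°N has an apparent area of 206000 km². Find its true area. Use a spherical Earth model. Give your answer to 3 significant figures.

In the plate carrée (x = Rλ, y = Rφ), meridians are true-scale (h = 1) and parallels are stretched by k = sec φ.
Areal scale = h·k = 1 × sec φ; at 60°, h = 1.000, k = 2.000, so h·k = 2.000.
True area = apparent / (areal scale) = 206000 / 2.000 ≈ 103000 km².

103000 km²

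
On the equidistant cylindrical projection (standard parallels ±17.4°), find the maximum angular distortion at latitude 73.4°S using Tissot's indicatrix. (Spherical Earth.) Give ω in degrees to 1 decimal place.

The equidistant cylindrical projection with φ₀ = 17.4° has h = 1 (meridians true) and k = cos φ₀ / cos φ along parallels.
At 73.4°: h = 1.000, k = 3.340; principal scales a = 3.340, b = 1.000.
sin(ω/2) = (a − b)/(a + b) = 2.340/4.340 = 0.5392, so ω = 2 arcsin(0.5392) ≈ 65.3°.

65.3°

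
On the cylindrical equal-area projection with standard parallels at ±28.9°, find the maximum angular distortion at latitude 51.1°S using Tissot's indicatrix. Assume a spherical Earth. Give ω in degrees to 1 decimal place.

Cylindrical equal-area (φ₀ = 28.9°): h = cos φ / cos 28.9° along meridians, k = cos 28.9° / cos φ along parallels; h·k = 1.
At 51.1°: h = 0.7173, k = 1.394; principal scales a = 1.394, b = 0.7173.
sin(ω/2) = (a − b)/(a + b) = 0.6768/2.111 = 0.3206, so ω = 2 arcsin(0.3206) ≈ 37.4°.

37.4°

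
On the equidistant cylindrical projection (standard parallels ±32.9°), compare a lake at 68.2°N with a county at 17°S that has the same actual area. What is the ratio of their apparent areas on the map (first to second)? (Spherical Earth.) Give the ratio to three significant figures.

2.58

With standard parallel φ₀ = 32.9°, the equirectangular projection gives x = Rλ cos φ₀, y = Rφ, so h = 1 and k = cos 32.9° / cos φ.
Areal scale at 68.2°: h·k = 1.000 × 2.261 = 2.261.
Areal scale at 17°: h·k = 1.000 × 0.8780 = 0.8780.
Ratio = 2.261/0.8780 ≈ 2.58.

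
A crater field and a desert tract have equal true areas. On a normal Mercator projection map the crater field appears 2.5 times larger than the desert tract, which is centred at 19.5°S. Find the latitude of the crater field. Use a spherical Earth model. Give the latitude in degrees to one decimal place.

On Mercator, (apparent₁)/(apparent₂) = sec²φ₁ / sec²φ₂ when true areas are equal.
cos²φ₂ / cos²φ₁ = 2.5  ⇒  cos φ₁ = cos 19.5° / √2.5 = 0.9426/1.581 = 0.5962.
φ₁ = arccos(0.5962) ≈ 53.4°.

53.4°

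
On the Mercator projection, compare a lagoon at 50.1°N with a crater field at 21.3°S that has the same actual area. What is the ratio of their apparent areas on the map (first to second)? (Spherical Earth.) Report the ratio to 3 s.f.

2.11

On Mercator, area is exaggerated by sec²φ = 1/cos²φ.
At 50.1°: sec²(50.1°) = 1/0.6414² = 2.430.
At 21.3°: sec²(21.3°) = 1/0.9317² = 1.152.
Ratio = 2.430/1.152 = cos²(21.3°)/cos²(50.1°) ≈ 2.11.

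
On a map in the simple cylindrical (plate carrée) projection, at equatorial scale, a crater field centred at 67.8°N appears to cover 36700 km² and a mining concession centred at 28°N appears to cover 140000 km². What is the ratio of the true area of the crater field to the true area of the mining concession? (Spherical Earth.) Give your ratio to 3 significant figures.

0.112

On the plate carrée, areal scale = h·k = 1 × sec φ, so true area = apparent × cos φ.
True area of crater field: 36700 × cos(67.8°) = 36700 × 0.3778 = 13870 km².
True area of mining concession: 140000 × cos(28°) = 140000 × 0.8829 = 123600 km².
Ratio = 13870 / 123600 ≈ 0.112.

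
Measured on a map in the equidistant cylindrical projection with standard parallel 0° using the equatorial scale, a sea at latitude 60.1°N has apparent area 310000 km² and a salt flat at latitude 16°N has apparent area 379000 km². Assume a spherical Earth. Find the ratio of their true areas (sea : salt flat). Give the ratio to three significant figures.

On the plate carrée, areal scale = h·k = 1 × sec φ, so true area = apparent × cos φ.
True area of sea: 310000 × cos(60.1°) = 310000 × 0.4985 = 154500 km².
True area of salt flat: 379000 × cos(16°) = 379000 × 0.9613 = 364300 km².
Ratio = 154500 / 364300 ≈ 0.424.

0.424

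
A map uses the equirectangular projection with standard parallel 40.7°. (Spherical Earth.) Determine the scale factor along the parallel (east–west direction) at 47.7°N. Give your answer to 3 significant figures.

With standard parallel φ₀ = 40.7°, the equirectangular projection gives x = Rλ cos φ₀, y = Rφ, so h = 1 and k = cos 40.7° / cos φ.
k = cos 40.7° / cos 47.7° = 0.7581/0.6730 = 1.126.

1.13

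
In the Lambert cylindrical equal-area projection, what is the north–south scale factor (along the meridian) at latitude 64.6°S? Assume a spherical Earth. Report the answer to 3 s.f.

The Lambert cylindrical equal-area projection is the cylindrical equal-area projection with its standard parallel at the equator (φ₀ = 0). Cylindrical equal-area (φ₀ = 0°): h = cos φ / cos 0° along meridians, k = cos 0° / cos φ along parallels; h·k = 1.
h = cos 64.6° / cos 0° = 0.4289/1.000 = 0.4289.

0.429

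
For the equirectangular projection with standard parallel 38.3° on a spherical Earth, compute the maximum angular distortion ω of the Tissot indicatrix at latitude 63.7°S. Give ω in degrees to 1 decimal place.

In the equirectangular projection with standard parallel φ₀ = 38.3° (x = Rλ cos φ₀, y = Rφ), meridians are true-scale (h = 1) and the parallel scale is k = cos φ₀ / cos φ.
At 63.7°: h = 1.000, k = 1.771; principal scales a = 1.771, b = 1.000.
sin(ω/2) = (a − b)/(a + b) = 0.7712/2.771 = 0.2783, so ω = 2 arcsin(0.2783) ≈ 32.3°.

32.3°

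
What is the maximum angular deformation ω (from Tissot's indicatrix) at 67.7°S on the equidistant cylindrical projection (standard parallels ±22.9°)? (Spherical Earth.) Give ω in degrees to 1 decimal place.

With standard parallel φ₀ = 22.9°, the equirectangular projection gives x = Rλ cos φ₀, y = Rφ, so h = 1 and k = cos 22.9° / cos φ.
At 67.7°: h = 1.000, k = 2.428; principal scales a = 2.428, b = 1.000.
sin(ω/2) = (a − b)/(a + b) = 1.428/3.428 = 0.4165, so ω = 2 arcsin(0.4165) ≈ 49.2°.

49.2°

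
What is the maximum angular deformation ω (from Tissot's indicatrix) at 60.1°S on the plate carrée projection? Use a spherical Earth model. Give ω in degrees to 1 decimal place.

39.1°

For the equirectangular projection with φ₀ = 0 (plate carrée), h = 1 along meridians and k = sec φ along parallels.
At 60.1°: h = 1.000, k = 2.006; principal scales a = 2.006, b = 1.000.
sin(ω/2) = (a − b)/(a + b) = 1.006/3.006 = 0.3347, so ω = 2 arcsin(0.3347) ≈ 39.1°.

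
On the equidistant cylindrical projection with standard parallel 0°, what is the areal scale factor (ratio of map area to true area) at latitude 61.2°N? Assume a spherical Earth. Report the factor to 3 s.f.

In the plate carrée (x = Rλ, y = Rφ), meridians are true-scale (h = 1) and parallels are stretched by k = sec φ.
Areal scale = h·k = 1 × sec φ; at 61.2°, h = 1.000, k = 2.076, so h·k = 2.076.

2.08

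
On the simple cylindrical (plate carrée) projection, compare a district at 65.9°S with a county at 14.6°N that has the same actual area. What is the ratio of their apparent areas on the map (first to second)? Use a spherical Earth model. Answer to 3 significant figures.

For the equirectangular projection with φ₀ = 0 (plate carrée), h = 1 along meridians and k = sec φ along parallels.
Areal scale at 65.9°: h·k = 1.000 × 2.449 = 2.449.
Areal scale at 14.6°: h·k = 1.000 × 1.033 = 1.033.
Ratio = 2.449/1.033 ≈ 2.37.

2.37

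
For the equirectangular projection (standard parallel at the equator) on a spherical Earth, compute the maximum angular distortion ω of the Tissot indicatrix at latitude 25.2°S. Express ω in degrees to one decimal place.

For the equirectangular projection with φ₀ = 0 (plate carrée), h = 1 along meridians and k = sec φ along parallels.
At 25.2°: h = 1.000, k = 1.105; principal scales a = 1.105, b = 1.000.
sin(ω/2) = (a − b)/(a + b) = 0.1052/2.105 = 0.04996, so ω = 2 arcsin(0.04996) ≈ 5.7°.

5.7°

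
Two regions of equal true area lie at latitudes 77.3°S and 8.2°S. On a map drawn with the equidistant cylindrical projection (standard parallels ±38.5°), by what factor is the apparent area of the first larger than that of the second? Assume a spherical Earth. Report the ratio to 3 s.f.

4.50

In the equirectangular projection with standard parallel φ₀ = 38.5° (x = Rλ cos φ₀, y = Rφ), meridians are true-scale (h = 1) and the parallel scale is k = cos φ₀ / cos φ.
Areal scale at 77.3°: h·k = 1.000 × 3.560 = 3.560.
Areal scale at 8.2°: h·k = 1.000 × 0.7907 = 0.7907.
Ratio = 3.560/0.7907 ≈ 4.50.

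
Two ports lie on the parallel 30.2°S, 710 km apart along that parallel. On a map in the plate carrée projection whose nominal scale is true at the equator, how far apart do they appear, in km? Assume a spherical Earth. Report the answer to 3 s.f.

821 km

In the plate carrée (x = Rλ, y = Rφ), meridians are true-scale (h = 1) and parallels are stretched by k = sec φ.
Along the parallel, k = sec 30.2° = 1/0.8643 = 1.157.
Map distance = 710 × 1.157 ≈ 821 km.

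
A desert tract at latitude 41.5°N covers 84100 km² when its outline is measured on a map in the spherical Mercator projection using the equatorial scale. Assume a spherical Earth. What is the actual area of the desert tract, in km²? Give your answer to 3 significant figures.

Mercator is conformal, so the point scale is isotropic: h = k = sec φ = 1/cos φ.
Areal scale = k² = sec²φ = 1/cos²(41.5°) = 1/0.7490² = 1.783.
True area = apparent / (areal scale) = 84100 / 1.783 ≈ 47200 km².

47200 km²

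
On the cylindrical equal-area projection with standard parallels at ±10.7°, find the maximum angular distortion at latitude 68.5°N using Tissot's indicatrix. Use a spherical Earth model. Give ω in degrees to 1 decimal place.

98.2°

For cylindrical equal-area with standard parallel φ₀, h = cos φ / cos φ₀ and k = cos φ₀ / cos φ, so h·k = 1.
At 68.5°: h = 0.3730, k = 2.681; principal scales a = 2.681, b = 0.3730.
sin(ω/2) = (a − b)/(a + b) = 2.308/3.054 = 0.7557, so ω = 2 arcsin(0.7557) ≈ 98.2°.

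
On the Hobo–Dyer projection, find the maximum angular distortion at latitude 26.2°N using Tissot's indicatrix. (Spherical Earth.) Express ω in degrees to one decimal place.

14.1°

The Hobo–Dyer projection is cylindrical equal-area with φ₀ = 37.5°. Cylindrical equal-area (φ₀ = 37.5°): h = cos φ / cos 37.5° along meridians, k = cos 37.5° / cos φ along parallels; h·k = 1.
At 26.2°: h = 1.131, k = 0.8842; principal scales a = 1.131, b = 0.8842.
sin(ω/2) = (a − b)/(a + b) = 0.2468/2.015 = 0.1225, so ω = 2 arcsin(0.1225) ≈ 14.1°.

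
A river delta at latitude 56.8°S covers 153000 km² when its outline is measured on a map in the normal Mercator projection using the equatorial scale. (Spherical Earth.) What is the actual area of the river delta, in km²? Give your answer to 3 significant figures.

45900 km²

The Mercator projection is conformal; its linear scale factor is the same in every direction and equals sec φ = 1/cos φ.
Areal scale = k² = sec²φ = 1/cos²(56.8°) = 1/0.5476² = 3.335.
True area = apparent / (areal scale) = 153000 / 3.335 ≈ 45900 km².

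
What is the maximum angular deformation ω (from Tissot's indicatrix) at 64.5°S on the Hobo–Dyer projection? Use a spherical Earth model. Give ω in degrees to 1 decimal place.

Hobo–Dyer is a cylindrical equal-area projection with standard parallels at ±37.5°. Cylindrical equal-area (φ₀ = 37.5°): h = cos φ / cos 37.5° along meridians, k = cos 37.5° / cos φ along parallels; h·k = 1.
At 64.5°: h = 0.5426, k = 1.843; principal scales a = 1.843, b = 0.5426.
sin(ω/2) = (a − b)/(a + b) = 1.300/2.385 = 0.5450, so ω = 2 arcsin(0.5450) ≈ 66.1°.

66.1°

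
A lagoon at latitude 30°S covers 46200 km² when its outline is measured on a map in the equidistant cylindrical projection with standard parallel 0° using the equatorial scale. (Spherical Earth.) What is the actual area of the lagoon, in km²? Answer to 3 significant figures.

For the equirectangular projection with φ₀ = 0 (plate carrée), h = 1 along meridians and k = sec φ along parallels.
Areal scale = h·k = 1 × sec φ; at 30°, h = 1.000, k = 1.155, so h·k = 1.155.
True area = apparent / (areal scale) = 46200 / 1.155 ≈ 40000 km².

40000 km²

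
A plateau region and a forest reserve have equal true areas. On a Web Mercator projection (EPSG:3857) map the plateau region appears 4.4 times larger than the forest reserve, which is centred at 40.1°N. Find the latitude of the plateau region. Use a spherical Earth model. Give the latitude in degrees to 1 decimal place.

68.6°

Mercator areal scale is sec²φ, so apparent-area ratio = sec²φ₁ / sec²φ₂ = cos²φ₂ / cos²φ₁.
cos²φ₂ / cos²φ₁ = 4.4  ⇒  cos φ₁ = cos 40.1° / √4.4 = 0.7649/2.098 = 0.3647.
φ₁ = arccos(0.3647) ≈ 68.6°.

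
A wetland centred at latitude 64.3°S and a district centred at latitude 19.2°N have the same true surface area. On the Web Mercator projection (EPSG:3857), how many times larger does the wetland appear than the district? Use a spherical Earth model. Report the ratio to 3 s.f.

4.74

Mercator areal scale is sec²φ.
At 64.3°: sec²(64.3°) = 1/0.4337² = 5.317.
At 19.2°: sec²(19.2°) = 1/0.9444² = 1.121.
Ratio = 5.317/1.121 = cos²(19.2°)/cos²(64.3°) ≈ 4.74.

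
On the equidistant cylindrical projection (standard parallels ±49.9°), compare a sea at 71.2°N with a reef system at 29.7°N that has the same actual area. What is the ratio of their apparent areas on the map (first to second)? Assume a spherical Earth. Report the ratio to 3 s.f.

2.70

With standard parallel φ₀ = 49.9°, the equirectangular projection gives x = Rλ cos φ₀, y = Rφ, so h = 1 and k = cos 49.9° / cos φ.
Areal scale at 71.2°: h·k = 1.000 × 1.999 = 1.999.
Areal scale at 29.7°: h·k = 1.000 × 0.7415 = 0.7415.
Ratio = 1.999/0.7415 ≈ 2.70.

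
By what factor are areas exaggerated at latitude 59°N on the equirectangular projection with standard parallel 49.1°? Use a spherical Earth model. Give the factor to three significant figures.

1.27

The equidistant cylindrical projection with φ₀ = 49.1° has h = 1 (meridians true) and k = cos φ₀ / cos φ along parallels.
Areal scale = h·k = 1 × cos φ₀ / cos φ; at 59°, h = 1.000, k = 1.271, so h·k = 1.271.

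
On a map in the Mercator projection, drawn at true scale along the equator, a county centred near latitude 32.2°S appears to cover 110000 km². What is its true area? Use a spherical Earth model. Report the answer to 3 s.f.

78800 km²

The Mercator projection is conformal; its linear scale factor is the same in every direction and equals sec φ = 1/cos φ.
Areal scale = k² = sec²φ = 1/cos²(32.2°) = 1/0.8462² = 1.397.
True area = apparent / (areal scale) = 110000 / 1.397 ≈ 78800 km².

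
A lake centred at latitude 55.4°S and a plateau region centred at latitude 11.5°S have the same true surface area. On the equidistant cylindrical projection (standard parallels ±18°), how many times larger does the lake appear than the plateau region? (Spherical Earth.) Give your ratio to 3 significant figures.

The equidistant cylindrical projection with φ₀ = 18° has h = 1 (meridians true) and k = cos φ₀ / cos φ along parallels.
Areal scale at 55.4°: h·k = 1.000 × 1.675 = 1.675.
Areal scale at 11.5°: h·k = 1.000 × 0.9705 = 0.9705.
Ratio = 1.675/0.9705 ≈ 1.73.

1.73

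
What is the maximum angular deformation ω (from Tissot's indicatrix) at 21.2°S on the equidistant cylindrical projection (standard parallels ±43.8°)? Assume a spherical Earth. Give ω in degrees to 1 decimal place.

14.6°

The equidistant cylindrical projection with φ₀ = 43.8° has h = 1 (meridians true) and k = cos φ₀ / cos φ along parallels.
At 21.2°: h = 1.000, k = 0.7742; principal scales a = 1.000, b = 0.7742.
sin(ω/2) = (a − b)/(a + b) = 0.2258/1.774 = 0.1273, so ω = 2 arcsin(0.1273) ≈ 14.6°.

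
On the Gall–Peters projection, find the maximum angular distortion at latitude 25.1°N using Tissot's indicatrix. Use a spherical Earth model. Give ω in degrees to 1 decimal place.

Gall–Peters is a cylindrical equal-area projection with standard parallels at ±45°. A cylindrical equal-area projection with standard parallel φ₀ has meridian scale h = cos φ / cos φ₀ and parallel scale k = cos φ₀ / cos φ (so areas are preserved, h·k = 1).
At 25.1°: h = 1.281, k = 0.7808; principal scales a = 1.281, b = 0.7808.
sin(ω/2) = (a − b)/(a + b) = 0.4998/2.062 = 0.2425, so ω = 2 arcsin(0.2425) ≈ 28.1°.

28.1°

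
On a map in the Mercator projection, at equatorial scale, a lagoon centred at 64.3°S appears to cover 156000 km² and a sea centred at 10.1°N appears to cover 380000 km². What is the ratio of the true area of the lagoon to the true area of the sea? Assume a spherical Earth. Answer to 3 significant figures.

0.0797

On Mercator the areal scale is sec²φ, so true area = apparent × cos²φ.
True area of lagoon: 156000 × cos²(64.3°) = 156000 × 0.1881 = 29340 km².
True area of sea: 380000 × cos²(10.1°) = 380000 × 0.9692 = 368300 km².
Ratio = 29340 / 368300 ≈ 0.0797.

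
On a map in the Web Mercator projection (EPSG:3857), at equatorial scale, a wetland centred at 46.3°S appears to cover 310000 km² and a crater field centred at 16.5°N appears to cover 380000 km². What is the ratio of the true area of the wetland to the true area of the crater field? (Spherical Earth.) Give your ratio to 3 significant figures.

On Mercator the areal scale is sec²φ, so true area = apparent × cos²φ.
True area of wetland: 310000 × cos²(46.3°) = 310000 × 0.4773 = 148000 km².
True area of crater field: 380000 × cos²(16.5°) = 380000 × 0.9193 = 349300 km².
Ratio = 148000 / 349300 ≈ 0.424.

0.424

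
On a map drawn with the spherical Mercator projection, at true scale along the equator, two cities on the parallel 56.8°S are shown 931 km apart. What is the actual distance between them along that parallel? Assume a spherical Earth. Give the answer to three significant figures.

510 km

The Mercator projection is conformal; its linear scale factor is the same in every direction and equals sec φ = 1/cos φ.
Along the parallel at 56.8°, map distances are exaggerated by k = sec 56.8° = 1.826.
True distance = 931 / 1.826 = 931 × cos 56.8° ≈ 510 km.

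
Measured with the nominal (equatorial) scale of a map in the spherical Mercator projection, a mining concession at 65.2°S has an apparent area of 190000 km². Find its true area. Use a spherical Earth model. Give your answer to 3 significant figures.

33400 km²

For Mercator, h = k = sec φ (a conformal cylindrical projection has a single point scale, 1/cos φ).
Areal scale = k² = sec²φ = 1/cos²(65.2°) = 1/0.4195² = 5.684.
True area = apparent / (areal scale) = 190000 / 5.684 ≈ 33400 km².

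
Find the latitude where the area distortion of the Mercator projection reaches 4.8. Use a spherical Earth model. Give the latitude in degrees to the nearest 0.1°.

Mercator areal scale is sec²φ.
sec²φ = 4.8  ⇒  cos²φ = 0.2083  ⇒  cos φ = 0.4564.
φ = arccos(0.4564) ≈ 62.8°.

62.8°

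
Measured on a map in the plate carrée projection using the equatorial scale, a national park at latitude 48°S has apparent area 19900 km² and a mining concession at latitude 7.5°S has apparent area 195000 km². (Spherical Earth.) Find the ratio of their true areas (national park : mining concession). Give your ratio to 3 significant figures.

0.0689

Plate carrée has h = 1 and k = sec φ, giving areal scale sec φ; true area = (apparent area) · cos φ.
True area of national park: 19900 × cos(48°) = 19900 × 0.6691 = 13320 km².
True area of mining concession: 195000 × cos(7.5°) = 195000 × 0.9914 = 193300 km².
Ratio = 13320 / 193300 ≈ 0.0689.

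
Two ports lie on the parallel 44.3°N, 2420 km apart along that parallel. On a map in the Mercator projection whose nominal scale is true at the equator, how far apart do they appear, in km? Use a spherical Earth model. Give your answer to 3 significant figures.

Mercator is conformal, so the point scale is isotropic: h = k = sec φ = 1/cos φ.
Along the parallel, k = sec 44.3° = 1/0.7157 = 1.397.
Map distance = 2420 × 1.397 ≈ 3380 km.

3380 km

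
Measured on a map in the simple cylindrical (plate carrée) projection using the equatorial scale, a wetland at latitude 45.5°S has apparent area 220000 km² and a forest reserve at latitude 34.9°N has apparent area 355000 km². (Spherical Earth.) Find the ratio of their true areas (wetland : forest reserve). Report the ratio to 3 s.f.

0.530

On the plate carrée, areal scale = h·k = 1 × sec φ, so true area = apparent × cos φ.
True area of wetland: 220000 × cos(45.5°) = 220000 × 0.7009 = 154200 km².
True area of forest reserve: 355000 × cos(34.9°) = 355000 × 0.8202 = 291200 km².
Ratio = 154200 / 291200 ≈ 0.530.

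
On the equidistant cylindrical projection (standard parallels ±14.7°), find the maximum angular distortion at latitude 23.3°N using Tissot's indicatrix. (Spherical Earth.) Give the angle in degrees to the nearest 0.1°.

The equidistant cylindrical projection with φ₀ = 14.7° has h = 1 (meridians true) and k = cos φ₀ / cos φ along parallels.
At 23.3°: h = 1.000, k = 1.053; principal scales a = 1.053, b = 1.000.
sin(ω/2) = (a − b)/(a + b) = 0.05316/2.053 = 0.02589, so ω = 2 arcsin(0.02589) ≈ 3.0°.

3.0°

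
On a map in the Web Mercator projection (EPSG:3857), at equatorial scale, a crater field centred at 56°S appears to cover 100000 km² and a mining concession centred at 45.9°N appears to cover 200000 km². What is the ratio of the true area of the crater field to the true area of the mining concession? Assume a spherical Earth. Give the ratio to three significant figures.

On Mercator the areal scale is sec²φ, so true area = apparent × cos²φ.
True area of crater field: 100000 × cos²(56°) = 100000 × 0.3127 = 31270 km².
True area of mining concession: 200000 × cos²(45.9°) = 200000 × 0.4843 = 96860 km².
Ratio = 31270 / 96860 ≈ 0.323.

0.323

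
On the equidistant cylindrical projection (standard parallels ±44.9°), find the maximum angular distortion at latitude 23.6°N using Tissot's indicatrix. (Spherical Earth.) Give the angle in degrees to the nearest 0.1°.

The equidistant cylindrical projection with φ₀ = 44.9° has h = 1 (meridians true) and k = cos φ₀ / cos φ along parallels.
At 23.6°: h = 1.000, k = 0.7730; principal scales a = 1.000, b = 0.7730.
sin(ω/2) = (a − b)/(a + b) = 0.2270/1.773 = 0.1280, so ω = 2 arcsin(0.1280) ≈ 14.7°.

14.7°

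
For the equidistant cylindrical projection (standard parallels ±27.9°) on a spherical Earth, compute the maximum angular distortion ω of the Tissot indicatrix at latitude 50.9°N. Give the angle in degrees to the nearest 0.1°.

19.2°

In the equirectangular projection with standard parallel φ₀ = 27.9° (x = Rλ cos φ₀, y = Rφ), meridians are true-scale (h = 1) and the parallel scale is k = cos φ₀ / cos φ.
At 50.9°: h = 1.000, k = 1.401; principal scales a = 1.401, b = 1.000.
sin(ω/2) = (a − b)/(a + b) = 0.4013/2.401 = 0.1671, so ω = 2 arcsin(0.1671) ≈ 19.2°.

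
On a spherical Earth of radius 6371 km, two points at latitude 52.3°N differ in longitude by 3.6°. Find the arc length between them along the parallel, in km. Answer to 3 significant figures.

245 km

Arc length along a parallel = R cos φ · Δλ (with Δλ in radians).
= 6371 × cos 52.3° × (3.6° × π/180) = 6371 × 0.6115 × 0.06283 ≈ 245 km.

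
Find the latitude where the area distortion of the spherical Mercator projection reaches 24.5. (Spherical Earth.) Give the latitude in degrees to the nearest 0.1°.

Mercator areal scale is sec²φ.
sec²φ = 24.5  ⇒  cos²φ = 0.04082  ⇒  cos φ = 0.2020.
φ = arccos(0.2020) ≈ 78.3°.

78.3°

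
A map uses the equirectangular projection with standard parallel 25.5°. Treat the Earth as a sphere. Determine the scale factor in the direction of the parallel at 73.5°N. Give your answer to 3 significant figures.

3.18

The equidistant cylindrical projection with φ₀ = 25.5° has h = 1 (meridians true) and k = cos φ₀ / cos φ along parallels.
k = cos 25.5° / cos 73.5° = 0.9026/0.2840 = 3.178.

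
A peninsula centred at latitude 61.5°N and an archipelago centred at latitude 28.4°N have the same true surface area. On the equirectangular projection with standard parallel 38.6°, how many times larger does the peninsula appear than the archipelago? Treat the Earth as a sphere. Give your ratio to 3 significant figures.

The equidistant cylindrical projection with φ₀ = 38.6° has h = 1 (meridians true) and k = cos φ₀ / cos φ along parallels.
Areal scale at 61.5°: h·k = 1.000 × 1.638 = 1.638.
Areal scale at 28.4°: h·k = 1.000 × 0.8884 = 0.8884.
Ratio = 1.638/0.8884 ≈ 1.84.

1.84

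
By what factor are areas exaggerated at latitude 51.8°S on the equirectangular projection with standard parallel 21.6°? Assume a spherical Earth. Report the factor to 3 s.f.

In the equirectangular projection with standard parallel φ₀ = 21.6° (x = Rλ cos φ₀, y = Rφ), meridians are true-scale (h = 1) and the parallel scale is k = cos φ₀ / cos φ.
Areal scale = h·k = 1 × cos φ₀ / cos φ; at 51.8°, h = 1.000, k = 1.503, so h·k = 1.503.

1.50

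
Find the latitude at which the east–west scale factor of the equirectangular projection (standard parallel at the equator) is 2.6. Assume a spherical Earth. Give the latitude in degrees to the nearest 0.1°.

67.4°

Plate carrée: h = 1, k = sec φ along parallels.
sec φ = 2.6  ⇒  cos φ = 0.3846  ⇒  φ ≈ 67.4°.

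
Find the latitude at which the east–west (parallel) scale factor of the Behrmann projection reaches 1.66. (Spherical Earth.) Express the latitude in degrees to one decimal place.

The Behrmann projection is cylindrical equal-area with φ₀ = 30°. A cylindrical equal-area projection with standard parallel φ₀ has meridian scale h = cos φ / cos φ₀ and parallel scale k = cos φ₀ / cos φ (so areas are preserved, h·k = 1).
k = cos φ₀ / cos φ = 1.66  ⇒  cos φ = cos 30° / 1.66 = 0.5217.
φ = arccos(0.5217) ≈ 58.6°.

58.6°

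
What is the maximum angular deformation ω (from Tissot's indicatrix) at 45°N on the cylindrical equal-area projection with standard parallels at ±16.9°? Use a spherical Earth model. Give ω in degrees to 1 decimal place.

For cylindrical equal-area with standard parallel φ₀, h = cos φ / cos φ₀ and k = cos φ₀ / cos φ, so h·k = 1.
At 45°: h = 0.7390, k = 1.353; principal scales a = 1.353, b = 0.7390.
sin(ω/2) = (a − b)/(a + b) = 0.6141/2.092 = 0.2935, so ω = 2 arcsin(0.2935) ≈ 34.1°.

34.1°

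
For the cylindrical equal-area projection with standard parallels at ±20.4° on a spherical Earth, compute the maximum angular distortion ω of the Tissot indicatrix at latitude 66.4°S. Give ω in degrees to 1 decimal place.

87.5°

For cylindrical equal-area with standard parallel φ₀, h = cos φ / cos φ₀ and k = cos φ₀ / cos φ, so h·k = 1.
At 66.4°: h = 0.4271, k = 2.341; principal scales a = 2.341, b = 0.4271.
sin(ω/2) = (a − b)/(a + b) = 1.914/2.768 = 0.6914, so ω = 2 arcsin(0.6914) ≈ 87.5°.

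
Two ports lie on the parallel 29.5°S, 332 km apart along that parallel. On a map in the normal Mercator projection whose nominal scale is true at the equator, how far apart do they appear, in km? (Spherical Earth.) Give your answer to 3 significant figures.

Mercator is conformal, so the point scale is isotropic: h = k = sec φ = 1/cos φ.
Along the parallel, k = sec 29.5° = 1/0.8704 = 1.149.
Map distance = 332 × 1.149 ≈ 381 km.

381 km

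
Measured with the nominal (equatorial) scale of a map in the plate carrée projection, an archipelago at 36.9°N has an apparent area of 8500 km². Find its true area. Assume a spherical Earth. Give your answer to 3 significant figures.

6800 km²

In the plate carrée (x = Rλ, y = Rφ), meridians are true-scale (h = 1) and parallels are stretched by k = sec φ.
Areal scale = h·k = 1 × sec φ; at 36.9°, h = 1.000, k = 1.250, so h·k = 1.250.
True area = apparent / (areal scale) = 8500 / 1.250 ≈ 6800 km².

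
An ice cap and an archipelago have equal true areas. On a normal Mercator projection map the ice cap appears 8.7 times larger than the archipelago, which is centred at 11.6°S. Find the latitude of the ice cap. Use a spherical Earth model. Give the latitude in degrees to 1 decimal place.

Mercator areal scale is sec²φ, so apparent-area ratio = sec²φ₁ / sec²φ₂ = cos²φ₂ / cos²φ₁.
cos²φ₂ / cos²φ₁ = 8.7  ⇒  cos φ₁ = cos 11.6° / √8.7 = 0.9796/2.950 = 0.3321.
φ₁ = arccos(0.3321) ≈ 70.6°.

70.6°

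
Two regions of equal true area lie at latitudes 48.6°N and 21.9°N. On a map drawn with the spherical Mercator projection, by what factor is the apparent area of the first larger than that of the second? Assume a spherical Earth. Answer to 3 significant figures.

1.97

On Mercator, area is exaggerated by sec²φ = 1/cos²φ.
At 48.6°: sec²(48.6°) = 1/0.6613² = 2.287.
At 21.9°: sec²(21.9°) = 1/0.9278² = 1.162.
Ratio = 2.287/1.162 = cos²(21.9°)/cos²(48.6°) ≈ 1.97.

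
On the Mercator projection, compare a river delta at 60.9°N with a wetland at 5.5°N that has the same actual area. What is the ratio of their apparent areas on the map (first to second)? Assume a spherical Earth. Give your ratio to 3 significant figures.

On Mercator, area is exaggerated by sec²φ = 1/cos²φ.
At 60.9°: sec²(60.9°) = 1/0.4863² = 4.228.
At 5.5°: sec²(5.5°) = 1/0.9954² = 1.009.
Ratio = 4.228/1.009 = cos²(5.5°)/cos²(60.9°) ≈ 4.19.

4.19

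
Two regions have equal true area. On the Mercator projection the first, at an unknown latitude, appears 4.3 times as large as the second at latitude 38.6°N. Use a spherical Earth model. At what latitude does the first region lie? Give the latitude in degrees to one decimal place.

67.9°

Mercator areal scale is sec²φ, so apparent-area ratio = sec²φ₁ / sec²φ₂ = cos²φ₂ / cos²φ₁.
cos²φ₂ / cos²φ₁ = 4.3  ⇒  cos φ₁ = cos 38.6° / √4.3 = 0.7815/2.074 = 0.3769.
φ₁ = arccos(0.3769) ≈ 67.9°.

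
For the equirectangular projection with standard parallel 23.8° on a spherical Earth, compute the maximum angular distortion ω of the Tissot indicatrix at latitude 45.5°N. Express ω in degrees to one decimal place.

15.2°

With standard parallel φ₀ = 23.8°, the equirectangular projection gives x = Rλ cos φ₀, y = Rφ, so h = 1 and k = cos 23.8° / cos φ.
At 45.5°: h = 1.000, k = 1.305; principal scales a = 1.305, b = 1.000.
sin(ω/2) = (a − b)/(a + b) = 0.3054/2.305 = 0.1325, so ω = 2 arcsin(0.1325) ≈ 15.2°.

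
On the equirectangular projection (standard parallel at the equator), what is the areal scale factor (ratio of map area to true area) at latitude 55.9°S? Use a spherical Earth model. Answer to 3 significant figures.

For the equirectangular projection with φ₀ = 0 (plate carrée), h = 1 along meridians and k = sec φ along parallels.
Areal scale = h·k = 1 × sec φ; at 55.9°, h = 1.000, k = 1.784, so h·k = 1.784.

1.78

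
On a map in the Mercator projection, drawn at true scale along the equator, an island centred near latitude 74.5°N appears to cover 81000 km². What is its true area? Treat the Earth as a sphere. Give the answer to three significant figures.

Mercator is conformal, so the point scale is isotropic: h = k = sec φ = 1/cos φ.
Areal scale = k² = sec²φ = 1/cos²(74.5°) = 1/0.2672² = 14.00.
True area = apparent / (areal scale) = 81000 / 14.00 ≈ 5780 km².

5780 km²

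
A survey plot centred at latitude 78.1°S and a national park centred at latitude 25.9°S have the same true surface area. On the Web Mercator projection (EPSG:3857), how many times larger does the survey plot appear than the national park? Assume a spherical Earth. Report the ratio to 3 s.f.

On Mercator, area is exaggerated by sec²φ = 1/cos²φ.
At 78.1°: sec²(78.1°) = 1/0.2062² = 23.52.
At 25.9°: sec²(25.9°) = 1/0.8996² = 1.236.
Ratio = 23.52/1.236 = cos²(25.9°)/cos²(78.1°) ≈ 19.0.

19.0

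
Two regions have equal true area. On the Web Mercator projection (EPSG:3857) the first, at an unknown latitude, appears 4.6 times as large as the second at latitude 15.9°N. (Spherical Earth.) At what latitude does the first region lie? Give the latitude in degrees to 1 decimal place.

63.4°

For equal true areas on Mercator, apparent areas scale as sec²φ, so the ratio is cos²φ₂ / cos²φ₁.
cos²φ₂ / cos²φ₁ = 4.6  ⇒  cos φ₁ = cos 15.9° / √4.6 = 0.9617/2.145 = 0.4484.
φ₁ = arccos(0.4484) ≈ 63.4°.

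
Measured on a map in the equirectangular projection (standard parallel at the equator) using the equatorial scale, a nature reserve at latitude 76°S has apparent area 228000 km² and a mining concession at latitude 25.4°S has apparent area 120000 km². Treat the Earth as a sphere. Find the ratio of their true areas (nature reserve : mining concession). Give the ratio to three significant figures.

On the plate carrée, areal scale = h·k = 1 × sec φ, so true area = apparent × cos φ.
True area of nature reserve: 228000 × cos(76°) = 228000 × 0.2419 = 55160 km².
True area of mining concession: 120000 × cos(25.4°) = 120000 × 0.9033 = 108400 km².
Ratio = 55160 / 108400 ≈ 0.509.

0.509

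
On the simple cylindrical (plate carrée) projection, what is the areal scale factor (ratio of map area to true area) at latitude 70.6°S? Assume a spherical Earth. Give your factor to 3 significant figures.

In the plate carrée (x = Rλ, y = Rφ), meridians are true-scale (h = 1) and parallels are stretched by k = sec φ.
Areal scale = h·k = 1 × sec φ; at 70.6°, h = 1.000, k = 3.011, so h·k = 3.011.

3.01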